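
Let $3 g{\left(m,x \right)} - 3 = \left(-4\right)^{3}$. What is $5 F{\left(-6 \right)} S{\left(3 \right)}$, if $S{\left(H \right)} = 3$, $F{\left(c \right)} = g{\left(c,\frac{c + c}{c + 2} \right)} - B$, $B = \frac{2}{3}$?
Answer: $-315$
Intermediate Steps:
$g{\left(m,x \right)} = - \frac{61}{3}$ ($g{\left(m,x \right)} = 1 + \frac{\left(-4\right)^{3}}{3} = 1 + \frac{1}{3} \left(-64\right) = 1 - \frac{64}{3} = - \frac{61}{3}$)
$B = \frac{2}{3}$ ($B = 2 \cdot \frac{1}{3} = \frac{2}{3} \approx 0.66667$)
$F{\left(c \right)} = -21$ ($F{\left(c \right)} = - \frac{61}{3} - \frac{2}{3} = -21$)
$5 F{\left(-6 \right)} S{\left(3 \right)} = 5 \left(-21\right) 3 = \left(-105\right) 3 = -315$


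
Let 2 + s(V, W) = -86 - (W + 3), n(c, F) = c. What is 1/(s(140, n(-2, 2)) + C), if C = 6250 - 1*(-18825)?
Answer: 1/24986 ≈ 4.0022e-5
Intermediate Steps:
s(V, W) = -91 - W (s(V, W) = -2 + (-86 - (W + 3)) = -2 + (-86 - (3 + W)) = -2 + (-86 + (-3 - W)) = -2 + (-89 - W) = -91 - W)
C = 25075 (C = 6250 + 18825 = 25075)
1/(s(140, n(-2, 2)) + C) = 1/((-91 - 1*(-2)) + 25075) = 1/((-91 + 2) + 25075) = 1/(-89 + 25075) = 1/24986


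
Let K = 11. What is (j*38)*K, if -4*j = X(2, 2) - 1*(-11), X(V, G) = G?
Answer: -2717/2 ≈ -1358.5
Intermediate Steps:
j = -13/4 (j = -(2 - 1*(-11))/4 = -(2 + 11)/4 = -1/4*13 = -13/4 ≈ -3.2500)
(j*38)*K = -13/4*38*11 = -247/2*11 = -2717/2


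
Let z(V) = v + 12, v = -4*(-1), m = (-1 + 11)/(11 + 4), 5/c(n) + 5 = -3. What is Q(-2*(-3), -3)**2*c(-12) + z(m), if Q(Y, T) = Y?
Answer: -13/2 ≈ -6.5000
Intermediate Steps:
c(n) = -5/8 (c(n) = 5/(-5 - 3) = 5/(-8) = 5*(-1/8) = -5/8)
m = 2/3 (m = 10/15 = 10*(1/15) = 2/3 ≈ 0.66667)
v = 4
z(V) = 16 (z(V) = 4 + 12 = 16)
Q(-2*(-3), -3)**2*c(-12) + z(m) = (-2*(-3))**2*(-5/8) + 16 = 6**2*(-5/8) + 16 = 36*(-5/8) + 16 = -45/2 + 16 = -13/2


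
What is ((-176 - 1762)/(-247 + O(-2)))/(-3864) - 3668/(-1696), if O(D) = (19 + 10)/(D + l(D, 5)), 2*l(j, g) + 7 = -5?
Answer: 295738281/136869320 ≈ 2.1607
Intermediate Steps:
l(j, g) = -6 (l(j, g) = -7/2 + (1/2)*(-5) = -7/2 - 5/2 = -6)
O(D) = 29/(-6 + D) (O(D) = (19 + 10)/(D - 6) = 29/(-6 + D))
((-176 - 1762)/(-247 + O(-2)))/(-3864) - 3668/(-1696) = ((-176 - 1762)/(-247 + 29/(-6 - 2)))/(-3864) - 3668/(-1696) = -1938/(-247 + 29/(-8))*(-1/3864) - 3668*(-1/1696) = -1938/(-247 + 29*(-1/8))*(-1/3864) + 917/424 = -1938/(-247 - 29/8)*(-1/3864) + 917/424 = -1938/(-2005/8)*(-1/3864) + 917/424 = -1938*(-8/2005)*(-1/3864) + 917/424 = (15504/2005)*(-1/3864) + 917/424 = -646/322805 + 917/424 = 295738281/136869320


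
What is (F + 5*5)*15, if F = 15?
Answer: 600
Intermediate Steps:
(F + 5*5)*15 = (15 + 5*5)*15 = (15 + 25)*15 = 40*15 = 600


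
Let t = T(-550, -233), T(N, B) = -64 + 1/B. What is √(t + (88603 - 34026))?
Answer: 2*√739864006/233 ≈ 233.48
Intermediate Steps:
t = -14913/233 (t = -64 + 1/(-233) = -64 - 1/233 = -14913/233 ≈ -64.004)
√(t + (88603 - 34026)) = √(-14913/233 + (88603 - 34026)) = √(-14913/233 + 54577) = √(12701528/233) = 2*√739864006/233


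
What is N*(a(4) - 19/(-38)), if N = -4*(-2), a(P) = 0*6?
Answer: 4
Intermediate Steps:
a(P) = 0
N = 8
N*(a(4) - 19/(-38)) = 8*(0 - 19/(-38)) = 8*(0 - 19*(-1/38)) = 8*(0 + 1/2) = 8*(1/2) = 4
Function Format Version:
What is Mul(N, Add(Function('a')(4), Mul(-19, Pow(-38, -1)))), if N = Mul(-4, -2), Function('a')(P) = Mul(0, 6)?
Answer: 4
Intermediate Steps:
Function('a')(P) = 0
N = 8
Mul(N, Add(Function('a')(4), Mul(-19, Pow(-38, -1)))) = Mul(8, Add(0, Mul(-19, Pow(-38, -1)))) = Mul(8, Add(0, Mul(-19, Rational(-1, 38)))) = Mul(8, Add(0, Rational(1, 2))) = Mul(8, Rational(1, 2)) = 4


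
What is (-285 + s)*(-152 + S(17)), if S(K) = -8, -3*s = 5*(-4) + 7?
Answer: 134720/3 ≈ 44907.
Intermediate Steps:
s = 13/3 (s = -(5*(-4) + 7)/3 = -(-20 + 7)/3 = -1/3*(-13) = 13/3 ≈ 4.3333)
(-285 + s)*(-152 + S(17)) = (-285 + 13/3)*(-152 - 8) = -842/3*(-160) = 134720/3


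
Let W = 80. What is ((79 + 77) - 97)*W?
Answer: 4720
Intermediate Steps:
((79 + 77) - 97)*W = ((79 + 77) - 97)*80 = (156 - 97)*80 = 59*80 = 4720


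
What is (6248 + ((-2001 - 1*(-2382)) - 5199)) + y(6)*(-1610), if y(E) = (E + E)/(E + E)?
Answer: -180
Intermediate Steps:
y(E) = 1 (y(E) = (2*E)/((2*E)) = (2*E)*(1/(2*E)) = 1)
(6248 + ((-2001 - 1*(-2382)) - 5199)) + y(6)*(-1610) = (6248 + ((-2001 - 1*(-2382)) - 5199)) + 1*(-1610) = (6248 + ((-2001 + 2382) - 5199)) - 1610 = (6248 + (381 - 5199)) - 1610 = (6248 - 4818) - 1610 = 1430 - 1610 = -180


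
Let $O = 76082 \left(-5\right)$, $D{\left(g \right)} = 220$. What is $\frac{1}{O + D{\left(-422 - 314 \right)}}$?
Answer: $- \frac{1}{380190} \approx -2.6303 \cdot 10^{-6}$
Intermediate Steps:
$O = -380410$
$\frac{1}{O + D{\left(-422 - 314 \right)}} = \frac{1}{-380410 + 220} = \frac{1}{-380190} = - \frac{1}{380190}$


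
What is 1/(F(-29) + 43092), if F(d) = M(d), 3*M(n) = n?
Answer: 3/129247 ≈ 2.3211e-5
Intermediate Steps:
M(n) = n/3
F(d) = d/3
1/(F(-29) + 43092) = 1/((⅓)*(-29) + 43092) = 1/(-29/3 + 43092) = 1/(129247/3) = 3/129247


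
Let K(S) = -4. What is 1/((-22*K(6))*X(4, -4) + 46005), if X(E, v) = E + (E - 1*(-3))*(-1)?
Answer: 1/45741 ≈ 2.1862e-5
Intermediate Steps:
X(E, v) = -3 (X(E, v) = E + (E + 3)*(-1) = E + (3 + E)*(-1) = E + (-3 - E) = -3)
1/((-22*K(6))*X(4, -4) + 46005) = 1/(-22*(-4)*(-3) + 46005) = 1/(88*(-3) + 46005) = 1/(-264 + 46005) = 1/45741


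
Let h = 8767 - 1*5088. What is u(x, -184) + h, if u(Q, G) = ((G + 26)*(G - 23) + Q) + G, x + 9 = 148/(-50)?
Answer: 904726/25 ≈ 36189.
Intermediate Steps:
x = -299/25 (x = -9 + 148/(-50) = -9 + 148*(-1/50) = -9 - 74/25 = -299/25 ≈ -11.960)
u(Q, G) = G + Q + (-23 + G)*(26 + G) (u(Q, G) = ((26 + G)*(-23 + G) + Q) + G = ((-23 + G)*(26 + G) + Q) + G = (Q + (-23 + G)*(26 + G)) + G = G + Q + (-23 + G)*(26 + G))
h = 3679 (h = 8767 - 5088 = 3679)
u(x, -184) + h = (-598 - 299/25 + (-184)**2 + 4*(-184)) + 3679 = (-598 - 299/25 + 33856 - 736) + 3679 = 812751/25 + 3679 = 904726/25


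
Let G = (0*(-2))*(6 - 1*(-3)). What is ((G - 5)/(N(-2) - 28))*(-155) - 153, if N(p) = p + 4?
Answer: -4753/26 ≈ -182.81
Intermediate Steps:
N(p) = 4 + p
G = 0 (G = 0*(6 + 3) = 0*9 = 0)
((G - 5)/(N(-2) - 28))*(-155) - 153 = ((0 - 5)/((4 - 2) - 28))*(-155) - 153 = -5/(2 - 28)*(-155) - 153 = -5/(-26)*(-155) - 153 = -5*(-1/26)*(-155) - 153 = (5/26)*(-155) - 153 = -775/26 - 153 = -4753/26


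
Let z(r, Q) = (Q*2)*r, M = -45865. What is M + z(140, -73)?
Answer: -66305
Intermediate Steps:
z(r, Q) = 2*Q*r (z(r, Q) = (2*Q)*r = 2*Q*r)
M + z(140, -73) = -45865 + 2*(-73)*140 = -45865 - 20440 = -66305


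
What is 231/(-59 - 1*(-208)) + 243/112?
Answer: 62079/16688 ≈ 3.7200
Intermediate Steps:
231/(-59 - 1*(-208)) + 243/112 = 231/(-59 + 208) + 243*(1/112) = 231/149 + 243/112 = 62079/16688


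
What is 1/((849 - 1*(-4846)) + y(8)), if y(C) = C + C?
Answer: 1/5711 ≈ 0.00017510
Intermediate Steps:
y(C) = 2*C
1/((849 - 1*(-4846)) + y(8)) = 1/((849 - 1*(-4846)) + 2*8) = 1/((849 + 4846) + 16) = 1/(5695 + 16) = 1/5711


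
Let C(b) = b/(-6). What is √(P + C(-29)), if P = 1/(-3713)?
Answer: √2398694538/22278 ≈ 2.1984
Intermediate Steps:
P = -1/3713 ≈ -0.00026932
C(b) = -b/6 (C(b) = b*(-⅙) = -b/6)
√(P + C(-29)) = √(-1/3713 - ⅙*(-29)) = √(-1/3713 + 29/6) = √(107671/22278) = √2398694538/22278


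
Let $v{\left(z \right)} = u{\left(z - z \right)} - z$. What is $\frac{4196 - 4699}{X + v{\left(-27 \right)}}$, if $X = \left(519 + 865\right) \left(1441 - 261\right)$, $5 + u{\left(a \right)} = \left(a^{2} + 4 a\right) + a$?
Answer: $- \frac{503}{1633142} \approx -0.000308$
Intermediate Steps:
$u{\left(a \right)} = -5 + a^{2} + 5 a$ ($u{\left(a \right)} = -5 + \left(\left(a^{2} + 4 a\right) + a\right) = -5 + \left(a^{2} + 5 a\right) = -5 + a^{2} + 5 a$)
$v{\left(z \right)} = -5 - z$ ($v{\left(z \right)} = \left(-5 + \left(z - z\right)^{2} + 5 \left(z - z\right)\right) - z = \left(-5 + 0^{2} + 5 \cdot 0\right) - z = \left(-5 + 0 + 0\right) - z = -5 - z$)
$X = 1633120$ ($X = 1384 \cdot 1180 = 1633120$)
$\frac{4196 - 4699}{X + v{\left(-27 \right)}} = \frac{4196 - 4699}{1633120 - -22} = - \frac{503}{1633120 + \left(-5 + 27\right)} = - \frac{503}{1633120 + 22} = - \frac{503}{1633142}$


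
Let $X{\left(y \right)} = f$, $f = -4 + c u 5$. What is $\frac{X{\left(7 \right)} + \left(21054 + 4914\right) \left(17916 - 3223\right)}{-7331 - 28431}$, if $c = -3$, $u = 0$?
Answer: $- \frac{190773910}{17881} \approx -10669.0$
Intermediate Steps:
$f = -4$ ($f = -4 + \left(-3\right) 0 \cdot 5 = -4 + 0 \cdot 5 = -4 + 0 = -4$)
$X{\left(y \right)} = -4$
$\frac{X{\left(7 \right)} + \left(21054 + 4914\right) \left(17916 - 3223\right)}{-7331 - 28431} = \frac{-4 + \left(21054 + 4914\right) \left(17916 - 3223\right)}{-7331 - 28431} = \frac{-4 + 25968 \cdot 14693}{-35762} = \left(-4 + 381547824\right) \left(- \frac{1}{35762}\right) = 381547820 \left(- \frac{1}{35762}\right) = - \frac{190773910}{17881}$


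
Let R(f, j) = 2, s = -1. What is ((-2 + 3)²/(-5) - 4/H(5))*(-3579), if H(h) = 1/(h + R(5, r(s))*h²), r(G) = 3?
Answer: 3940479/5 ≈ 7.8810e+5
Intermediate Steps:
H(h) = 1/(h + 2*h²)
((-2 + 3)²/(-5) - 4/H(5))*(-3579) = ((-2 + 3)²/(-5) - 4/(1/(5*(1 + 2*5))))*(-3579) = (1²*(-⅕) - 4/(1/(5*(1 + 10))))*(-3579) = (1*(-⅕) - 4/((⅕)/11))*(-3579) = (-⅕ - 4/((⅕)*(1/11)))*(-3579) = (-⅕ - 4/1/55)*(-3579) = (-⅕ - 4*55)*(-3579) = (-⅕ - 220)*(-3579) = -1101/5*(-3579) = 3940479/5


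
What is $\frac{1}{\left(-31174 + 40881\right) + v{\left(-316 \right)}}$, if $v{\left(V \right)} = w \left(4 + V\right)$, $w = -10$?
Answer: $\frac{1}{12827} \approx 7.7961 \cdot 10^{-5}$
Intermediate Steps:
$v{\left(V \right)} = -40 - 10 V$ ($v{\left(V \right)} = - 10 \left(4 + V\right) = -40 - 10 V$)
$\frac{1}{\left(-31174 + 40881\right) + v{\left(-316 \right)}} = \frac{1}{\left(-31174 + 40881\right) - -3120} = \frac{1}{9707 + \left(-40 + 3160\right)} = \frac{1}{9707 + 3120} = \frac{1}{12827}$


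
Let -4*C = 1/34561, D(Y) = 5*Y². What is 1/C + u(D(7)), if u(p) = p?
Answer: -137999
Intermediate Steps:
C = -1/138244 (C = -¼/34561 = -¼*1/34561 = -1/138244 ≈ -7.2336e-6)
1/C + u(D(7)) = 1/(-1/138244) + 5*7² = -138244 + 5*49 = -138244 + 245 = -137999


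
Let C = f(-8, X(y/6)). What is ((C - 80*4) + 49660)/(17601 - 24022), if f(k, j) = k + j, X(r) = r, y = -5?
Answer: -295987/38526 ≈ -7.6828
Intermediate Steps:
f(k, j) = j + k
C = -53/6 (C = -5/6 - 8 = -53/6 ≈ -8.8333)
((C - 80*4) + 49660)/(17601 - 24022) = ((-53/6 - 80*4) + 49660)/(17601 - 24022) = ((-53/6 - 320) + 49660)/(-6421) = (-1973/6 + 49660)*(-1/6421) = (295987/6)*(-1/6421) = -295987/38526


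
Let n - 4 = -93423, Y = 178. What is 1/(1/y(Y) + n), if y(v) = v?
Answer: -178/16628581 ≈ -1.0704e-5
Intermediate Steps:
n = -93419 (n = 4 - 93423 = -93419)
1/(1/y(Y) + n) = 1/(1/178 - 93419) = 1/(-16628581/178) = -178/16628581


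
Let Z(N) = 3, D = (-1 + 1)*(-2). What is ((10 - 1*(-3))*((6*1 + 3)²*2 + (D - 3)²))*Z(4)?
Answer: 6669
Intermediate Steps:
D = 0 (D = 0*(-2) = 0)
((10 - 1*(-3))*((6*1 + 3)²*2 + (D - 3)²))*Z(4) = ((10 - 1*(-3))*((6*1 + 3)²*2 + (0 - 3)²))*3 = ((10 + 3)*((6 + 3)²*2 + (-3)²))*3 = (13*(9²*2 + 9))*3 = (13*(81*2 + 9))*3 = (13*(162 + 9))*3 = (13*171)*3 = 2223*3 = 6669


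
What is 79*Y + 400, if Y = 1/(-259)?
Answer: 103521/259 ≈ 399.69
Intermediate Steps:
Y = -1/259 ≈ -0.0038610
79*Y + 400 = 79*(-1/259) + 400 = -79/259 + 400 = 103521/259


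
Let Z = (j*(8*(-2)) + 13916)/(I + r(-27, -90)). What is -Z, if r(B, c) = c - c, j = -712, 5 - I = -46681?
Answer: -4218/7781 ≈ -0.54209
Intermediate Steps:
I = 46686 (I = 5 - 1*(-46681) = 5 + 46681 = 46686)
r(B, c) = 0
Z = 4218/7781 (Z = (-5696*(-2) + 13916)/(46686 + 0) = (-712*(-16) + 13916)/46686 = (11392 + 13916)*(1/46686) = 25308*(1/46686) = 4218/7781 ≈ 0.54209)
-Z = -1*4218/7781 = -4218/7781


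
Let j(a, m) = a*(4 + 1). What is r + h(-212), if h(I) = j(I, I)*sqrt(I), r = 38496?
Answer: 38496 - 2120*I*sqrt(53) ≈ 38496.0 - 15434.0*I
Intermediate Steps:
j(a, m) = 5*a (j(a, m) = a*5 = 5*a)
h(I) = 5*I**(3/2) (h(I) = (5*I)*sqrt(I) = 5*I**(3/2))
r + h(-212) = 38496 + 5*(-212)**(3/2) = 38496 + 5*(-424*I*sqrt(53)) = 38496 - 2120*I*sqrt(53)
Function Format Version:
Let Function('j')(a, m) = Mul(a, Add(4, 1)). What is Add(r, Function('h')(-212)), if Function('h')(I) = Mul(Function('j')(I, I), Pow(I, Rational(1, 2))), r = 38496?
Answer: Add(38496, Mul(-2120, I, Pow(53, Rational(1, 2)))) ≈ Add(38496., Mul(-15434., I))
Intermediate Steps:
Function('j')(a, m) = Mul(5, a) (Function('j')(a, m) = Mul(a, 5) = Mul(5, a))
Function('h')(I) = Mul(5, Pow(I, Rational(3, 2))) (Function('h')(I) = Mul(Mul(5, I), Pow(I, Rational(1, 2))) = Mul(5, Pow(I, Rational(3, 2))))
Add(r, Function('h')(-212)) = Add(38496, Mul(5, Pow(-212, Rational(3, 2)))) = Add(38496, Mul(5, Mul(-424, I, Pow(53, Rational(1, 2))))) = Add(38496, Mul(-2120, I, Pow(53, Rational(1, 2))))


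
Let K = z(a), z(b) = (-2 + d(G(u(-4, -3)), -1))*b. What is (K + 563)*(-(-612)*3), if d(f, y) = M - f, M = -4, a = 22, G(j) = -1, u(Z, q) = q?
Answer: 831708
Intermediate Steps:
d(f, y) = -4 - f
z(b) = -5*b (z(b) = (-2 + (-4 - 1*(-1)))*b = (-2 + (-4 + 1))*b = (-2 - 3)*b = -5*b)
K = -110 (K = -5*22 = -110)
(K + 563)*(-(-612)*3) = (-110 + 563)*(-(-612)*3) = 453*(-153*(-12)) = 453*1836 = 831708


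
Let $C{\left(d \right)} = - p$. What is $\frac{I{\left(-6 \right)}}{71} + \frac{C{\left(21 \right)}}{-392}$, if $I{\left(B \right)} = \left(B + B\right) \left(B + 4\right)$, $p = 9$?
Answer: $\frac{10047}{27832} \approx 0.36099$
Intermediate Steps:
$C{\left(d \right)} = -9$ ($C{\left(d \right)} = \left(-1\right) 9 = -9$)
$I{\left(B \right)} = 2 B \left(4 + B\right)$
$\frac{I{\left(-6 \right)}}{71} + \frac{C{\left(21 \right)}}{-392} = \frac{2 \left(-6\right) \left(4 - 6\right)}{71} - \frac{9}{-392} = 2 \left(-6\right) \left(-2\right) \frac{1}{71} - - \frac{9}{392} = 24 \cdot \frac{1}{71} + \frac{9}{392} = \frac{24}{71} + \frac{9}{392} = \frac{10047}{27832}$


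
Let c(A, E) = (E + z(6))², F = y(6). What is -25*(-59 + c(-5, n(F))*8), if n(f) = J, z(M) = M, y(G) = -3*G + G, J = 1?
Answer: -8325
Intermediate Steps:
y(G) = -2*G
F = -12 (F = -2*6 = -12)
n(f) = 1
c(A, E) = (6 + E)² (c(A, E) = (E + 6)² = (6 + E)²)
-25*(-59 + c(-5, n(F))*8) = -25*(-59 + (6 + 1)²*8) = -25*(-59 + 7²*8) = -25*(-59 + 49*8) = -25*(-59 + 392) = -25*333 = -1*8325 = -8325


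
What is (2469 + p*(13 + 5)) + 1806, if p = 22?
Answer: 4671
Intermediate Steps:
(2469 + p*(13 + 5)) + 1806 = (2469 + 22*(13 + 5)) + 1806 = (2469 + 22*18) + 1806 = (2469 + 396) + 1806 = 2865 + 1806 = 4671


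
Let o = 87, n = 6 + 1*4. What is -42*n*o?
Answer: -36540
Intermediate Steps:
n = 10 (n = 6 + 4 = 10)
-42*n*o = -420*87 = -42*870 = -36540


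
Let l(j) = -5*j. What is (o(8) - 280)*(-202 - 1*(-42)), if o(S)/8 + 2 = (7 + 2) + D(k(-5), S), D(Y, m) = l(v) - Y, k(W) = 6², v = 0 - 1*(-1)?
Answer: 88320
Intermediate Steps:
v = 1 (v = 0 + 1 = 1)
k(W) = 36
D(Y, m) = -5 - Y (D(Y, m) = -5*1 - Y = -5 - Y)
o(S) = -272 (o(S) = -16 + 8*((7 + 2) + (-5 - 1*36)) = -16 + 8*(9 + (-5 - 36)) = -16 + 8*(9 - 41) = -16 + 8*(-32) = -16 - 256 = -272)
(o(8) - 280)*(-202 - 1*(-42)) = (-272 - 280)*(-202 - 1*(-42)) = -552*(-202 + 42) = -552*(-160) = 88320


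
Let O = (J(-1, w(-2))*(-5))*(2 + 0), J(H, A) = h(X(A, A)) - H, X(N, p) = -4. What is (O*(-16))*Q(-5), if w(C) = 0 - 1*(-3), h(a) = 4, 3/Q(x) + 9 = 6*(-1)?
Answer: -160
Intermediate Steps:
Q(x) = -⅕ (Q(x) = 3/(-9 + 6*(-1)) = 3/(-9 - 6) = 3/(-15) = 3*(-1/15) = -⅕)
w(C) = 3 (w(C) = 0 + 3 = 3)
J(H, A) = 4 - H
O = -50 (O = ((4 - 1*(-1))*(-5))*(2 + 0) = ((4 + 1)*(-5))*2 = (5*(-5))*2 = -25*2 = -50)
(O*(-16))*Q(-5) = -50*(-16)*(-⅕) = 800*(-⅕) = -160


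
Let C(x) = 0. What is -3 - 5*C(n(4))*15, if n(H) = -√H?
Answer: -3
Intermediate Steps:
-3 - 5*C(n(4))*15 = -3 - 5*0*15 = -3 + 0*15 = -3 + 0 = -3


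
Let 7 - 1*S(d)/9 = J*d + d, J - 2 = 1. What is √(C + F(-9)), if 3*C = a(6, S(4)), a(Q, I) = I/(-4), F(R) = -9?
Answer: 3*I/2 ≈ 1.5*I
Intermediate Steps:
J = 3 (J = 2 + 1 = 3)
S(d) = 63 - 36*d (S(d) = 63 - 9*(3*d + d) = 63 - 36*d)
a(Q, I) = -I/4 (a(Q, I) = I*(-¼) = -I/4)
C = 27/4 (C = (-(63 - 36*4)/4)/3 = (-(63 - 144)/4)/3 = (-¼*(-81))/3 = (⅓)*(81/4) = 27/4 ≈ 6.7500)
√(C + F(-9)) = √(27/4 - 9) = √(-9/4) = 3*I/2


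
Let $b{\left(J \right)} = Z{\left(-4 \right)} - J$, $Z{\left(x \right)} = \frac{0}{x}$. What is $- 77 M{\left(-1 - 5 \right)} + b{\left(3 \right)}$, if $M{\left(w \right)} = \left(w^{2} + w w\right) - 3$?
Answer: $-5316$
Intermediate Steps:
$M{\left(w \right)} = -3 + 2 w^{2}$ ($M{\left(w \right)} = \left(w^{2} + w^{2}\right) - 3 = 2 w^{2} - 3 = -3 + 2 w^{2}$)
$Z{\left(x \right)} = 0$
$b{\left(J \right)} = - J$ ($b{\left(J \right)} = 0 - J = - J$)
$- 77 M{\left(-1 - 5 \right)} + b{\left(3 \right)} = - 77 \left(-3 + 2 \left(-1 - 5\right)^{2}\right) - 3 = - 77 \left(-3 + 2 \left(-6\right)^{2}\right) - 3 = - 77 \left(-3 + 2 \cdot 36\right) - 3 = - 77 \left(-3 + 72\right) - 3 = \left(-77\right) 69 - 3 = -5313 - 3 = -5316$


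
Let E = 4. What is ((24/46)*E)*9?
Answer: 432/23 ≈ 18.783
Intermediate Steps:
((24/46)*E)*9 = ((24/46)*4)*9 = ((24*(1/46))*4)*9 = ((12/23)*4)*9 = (48/23)*9 = 432/23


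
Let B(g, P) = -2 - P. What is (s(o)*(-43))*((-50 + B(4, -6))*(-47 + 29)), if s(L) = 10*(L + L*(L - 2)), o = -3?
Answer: -4272480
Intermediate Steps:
s(L) = 10*L + 10*L*(-2 + L) (s(L) = 10*(L + L*(-2 + L)) = 10*L + 10*L*(-2 + L))
(s(o)*(-43))*((-50 + B(4, -6))*(-47 + 29)) = ((10*(-3)*(-1 - 3))*(-43))*((-50 + (-2 - 1*(-6)))*(-47 + 29)) = ((10*(-3)*(-4))*(-43))*((-50 + (-2 + 6))*(-18)) = (120*(-43))*((-50 + 4)*(-18)) = -(-237360)*(-18) = -5160*828 = -4272480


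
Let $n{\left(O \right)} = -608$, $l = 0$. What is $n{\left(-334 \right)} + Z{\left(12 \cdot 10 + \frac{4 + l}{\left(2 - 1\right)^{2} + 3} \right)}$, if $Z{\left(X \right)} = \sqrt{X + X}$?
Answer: $-608 + 11 \sqrt{2} \approx -592.44$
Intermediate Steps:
$Z{\left(X \right)} = \sqrt{2} \sqrt{X}$ ($Z{\left(X \right)} = \sqrt{2 X} = \sqrt{2} \sqrt{X}$)
$n{\left(-334 \right)} + Z{\left(12 \cdot 10 + \frac{4 + l}{\left(2 - 1\right)^{2} + 3} \right)} = -608 + \sqrt{2} \sqrt{12 \cdot 10 + \frac{4 + 0}{\left(2 - 1\right)^{2} + 3}} = -608 + \sqrt{2} \sqrt{120 + \frac{4}{1^{2} + 3}} = -608 + \sqrt{2} \sqrt{120 + \frac{4}{1 + 3}} = -608 + \sqrt{2} \sqrt{120 + \frac{4}{4}} = -608 + \sqrt{2} \sqrt{120 + 4 \cdot \frac{1}{4}} = -608 + \sqrt{2} \sqrt{120 + 1} = -608 + \sqrt{2} \sqrt{121} = -608 + \sqrt{2} \cdot 11 = -608 + 11 \sqrt{2}$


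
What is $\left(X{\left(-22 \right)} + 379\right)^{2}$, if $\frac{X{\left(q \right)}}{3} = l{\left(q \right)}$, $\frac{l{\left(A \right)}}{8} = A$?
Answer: $22201$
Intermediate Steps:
$l{\left(A \right)} = 8 A$
$X{\left(q \right)} = 24 q$ ($X{\left(q \right)} = 3 \cdot 8 q = 24 q$)
$\left(X{\left(-22 \right)} + 379\right)^{2} = \left(24 \left(-22\right) + 379\right)^{2} = \left(-528 + 379\right)^{2} = \left(-149\right)^{2} = 22201$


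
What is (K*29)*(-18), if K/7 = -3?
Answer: 10962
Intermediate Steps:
K = -21 (K = 7*(-3) = -21)
(K*29)*(-18) = -21*29*(-18) = -609*(-18) = 10962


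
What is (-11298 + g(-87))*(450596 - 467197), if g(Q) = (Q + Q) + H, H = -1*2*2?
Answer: 190513076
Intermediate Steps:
H = -4 (H = -2*2 = -4)
g(Q) = -4 + 2*Q (g(Q) = (Q + Q) - 4 = 2*Q - 4 = -4 + 2*Q)
(-11298 + g(-87))*(450596 - 467197) = (-11298 + (-4 + 2*(-87)))*(450596 - 467197) = (-11298 + (-4 - 174))*(-16601) = (-11298 - 178)*(-16601) = -11476*(-16601) = 190513076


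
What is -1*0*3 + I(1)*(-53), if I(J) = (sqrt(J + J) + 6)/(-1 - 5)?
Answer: 53 + 53*sqrt(2)/6 ≈ 65.492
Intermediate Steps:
I(J) = -1 - sqrt(2)*sqrt(J)/6 (I(J) = (sqrt(2*J) + 6)/(-6) = (sqrt(2)*sqrt(J) + 6)*(-1/6) = (6 + sqrt(2)*sqrt(J))*(-1/6) = -1 - sqrt(2)*sqrt(J)/6)
-1*0*3 + I(1)*(-53) = -1*0*3 + (-1 - sqrt(2)*sqrt(1)/6)*(-53) = 0*3 + (-1 - 1/6*sqrt(2)*1)*(-53) = 0 + (-1 - sqrt(2)/6)*(-53) = 0 + (53 + 53*sqrt(2)/6) = 53 + 53*sqrt(2)/6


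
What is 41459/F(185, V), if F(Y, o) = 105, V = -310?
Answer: 41459/105 ≈ 394.85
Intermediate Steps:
41459/F(185, V) = 41459/105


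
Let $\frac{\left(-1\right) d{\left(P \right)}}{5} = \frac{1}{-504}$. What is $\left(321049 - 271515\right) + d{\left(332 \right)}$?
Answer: $\frac{24965141}{504} \approx 49534.0$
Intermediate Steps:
$d{\left(P \right)} = \frac{5}{504}$ ($d{\left(P \right)} = - \frac{5}{-504} = \left(-5\right) \left(- \frac{1}{504}\right) = \frac{5}{504}$)
$\left(321049 - 271515\right) + d{\left(332 \right)} = \left(321049 - 271515\right) + \frac{5}{504} = 49534 + \frac{5}{504} = \frac{24965141}{504}$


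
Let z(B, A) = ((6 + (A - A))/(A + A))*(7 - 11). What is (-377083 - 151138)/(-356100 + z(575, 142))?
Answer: 37503691/25283106 ≈ 1.4833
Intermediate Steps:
z(B, A) = -12/A (z(B, A) = ((6 + 0)/((2*A)))*(-4) = (6*(1/(2*A)))*(-4) = (3/A)*(-4) = -12/A)
(-377083 - 151138)/(-356100 + z(575, 142)) = (-377083 - 151138)/(-356100 - 12/142) = -528221/(-356100 - 12*1/142) = -528221/(-356100 - 6/71) = -528221/(-25283106/71) = -528221*(-71/25283106) = 37503691/25283106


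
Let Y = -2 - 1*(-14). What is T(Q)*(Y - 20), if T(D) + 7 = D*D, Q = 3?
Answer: -16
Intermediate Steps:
T(D) = -7 + D**2 (T(D) = -7 + D*D = -7 + D**2)
Y = 12 (Y = -2 + 14 = 12)
T(Q)*(Y - 20) = (-7 + 3**2)*(12 - 20) = (-7 + 9)*(-8) = 2*(-8) = -16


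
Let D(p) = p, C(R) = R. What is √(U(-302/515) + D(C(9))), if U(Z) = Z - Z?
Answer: 3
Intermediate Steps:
U(Z) = 0
√(U(-302/515) + D(C(9))) = √(0 + 9) = √9 = 3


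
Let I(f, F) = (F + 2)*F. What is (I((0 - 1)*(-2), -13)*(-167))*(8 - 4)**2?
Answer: -382096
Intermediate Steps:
I(f, F) = F*(2 + F) (I(f, F) = (2 + F)*F = F*(2 + F))
(I((0 - 1)*(-2), -13)*(-167))*(8 - 4)**2 = (-13*(2 - 13)*(-167))*(8 - 4)**2 = (-13*(-11)*(-167))*4**2 = (143*(-167))*16 = -23881*16 = -382096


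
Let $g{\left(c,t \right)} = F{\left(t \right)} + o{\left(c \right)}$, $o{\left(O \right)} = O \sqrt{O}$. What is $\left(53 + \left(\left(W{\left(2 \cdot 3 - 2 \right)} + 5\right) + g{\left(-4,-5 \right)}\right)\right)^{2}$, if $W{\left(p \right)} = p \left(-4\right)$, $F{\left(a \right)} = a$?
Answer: $1305 - 592 i \approx 1305.0 - 592.0 i$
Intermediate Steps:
$o{\left(O \right)} = O^{\frac{3}{2}}$
$W{\left(p \right)} = - 4 p$
$g{\left(c,t \right)} = t + c^{\frac{3}{2}}$
$\left(53 + \left(\left(W{\left(2 \cdot 3 - 2 \right)} + 5\right) + g{\left(-4,-5 \right)}\right)\right)^{2} = \left(53 + \left(\left(- 4 \left(2 \cdot 3 - 2\right) + 5\right) - \left(5 - \left(-4\right)^{\frac{3}{2}}\right)\right)\right)^{2} = \left(53 + \left(\left(- 4 \left(6 - 2\right) + 5\right) - \left(5 + 8 i\right)\right)\right)^{2} = \left(53 + \left(\left(\left(-4\right) 4 + 5\right) - \left(5 + 8 i\right)\right)\right)^{2} = \left(53 + \left(\left(-16 + 5\right) - \left(5 + 8 i\right)\right)\right)^{2} = \left(53 - \left(16 + 8 i\right)\right)^{2} = \left(37 - 8 i\right)^{2}$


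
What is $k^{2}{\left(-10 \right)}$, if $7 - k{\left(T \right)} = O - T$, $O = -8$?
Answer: $25$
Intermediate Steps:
$k{\left(T \right)} = 15 + T$ ($k{\left(T \right)} = 7 - \left(-8 - T\right) = 7 + \left(8 + T\right) = 15 + T$)
$k^{2}{\left(-10 \right)} = \left(15 - 10\right)^{2} = 5^{2} = 25$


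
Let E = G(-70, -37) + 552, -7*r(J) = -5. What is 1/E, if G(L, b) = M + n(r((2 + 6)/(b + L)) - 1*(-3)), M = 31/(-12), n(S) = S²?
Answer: 588/331169 ≈ 0.0017755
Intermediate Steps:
r(J) = 5/7 (r(J) = -⅐*(-5) = 5/7)
M = -31/12 (M = 31*(-1/12) = -31/12 ≈ -2.5833)
G(L, b) = 6593/588 (G(L, b) = -31/12 + (5/7 - 1*(-3))² = -31/12 + (5/7 + 3)² = -31/12 + (26/7)² = -31/12 + 676/49 = 6593/588)
E = 331169/588 (E = 6593/588 + 552 = 331169/588 ≈ 563.21)
1/E = 1/(331169/588) = 588/331169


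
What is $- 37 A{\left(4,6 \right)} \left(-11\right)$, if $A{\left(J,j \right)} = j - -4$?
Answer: $4070$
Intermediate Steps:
$A{\left(J,j \right)} = 4 + j$ ($A{\left(J,j \right)} = j + 4 = 4 + j$)
$- 37 A{\left(4,6 \right)} \left(-11\right) = - 37 \left(4 + 6\right) \left(-11\right) = \left(-37\right) 10 \left(-11\right) = \left(-370\right) \left(-11\right) = 4070$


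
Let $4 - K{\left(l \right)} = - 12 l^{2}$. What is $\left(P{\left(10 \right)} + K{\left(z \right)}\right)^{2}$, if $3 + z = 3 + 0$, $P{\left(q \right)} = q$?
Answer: $196$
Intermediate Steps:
$z = 0$ ($z = -3 + \left(3 + 0\right) = -3 + 3 = 0$)
$K{\left(l \right)} = 4 + 12 l^{2}$ ($K{\left(l \right)} = 4 - - 12 l^{2} = 4 + 12 l^{2}$)
$\left(P{\left(10 \right)} + K{\left(z \right)}\right)^{2} = \left(10 + \left(4 + 12 \cdot 0^{2}\right)\right)^{2} = \left(10 + \left(4 + 12 \cdot 0\right)\right)^{2} = \left(10 + \left(4 + 0\right)\right)^{2} = \left(10 + 4\right)^{2} = 14^{2} = 196$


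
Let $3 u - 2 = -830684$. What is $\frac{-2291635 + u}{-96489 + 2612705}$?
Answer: $- \frac{2568529}{2516216} \approx -1.0208$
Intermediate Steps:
$u = -276894$ ($u = \frac{2}{3} + \frac{1}{3} \left(-830684\right) = \frac{2}{3} - \frac{830684}{3} = -276894$)
$\frac{-2291635 + u}{-96489 + 2612705} = \frac{-2291635 - 276894}{-96489 + 2612705} = - \frac{2568529}{2516216}$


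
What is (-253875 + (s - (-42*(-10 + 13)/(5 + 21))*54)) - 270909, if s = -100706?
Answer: -8127968/13 ≈ -6.2523e+5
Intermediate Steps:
(-253875 + (s - (-42*(-10 + 13)/(5 + 21))*54)) - 270909 = (-253875 + (-100706 - (-42*(-10 + 13)/(5 + 21))*54)) - 270909 = (-253875 + (-100706 - (-126/26)*54)) - 270909 = (-253875 + (-100706 - (-42*3/26)*54)) - 270909 = (-253875 + (-100706 - (-63)*54/13)) - 270909 = (-253875 + (-100706 - 1*(-3402/13))) - 270909 = (-253875 + (-100706 + 3402/13)) - 270909 = (-253875 - 1305776/13) - 270909 = -4606151/13 - 270909 = -8127968/13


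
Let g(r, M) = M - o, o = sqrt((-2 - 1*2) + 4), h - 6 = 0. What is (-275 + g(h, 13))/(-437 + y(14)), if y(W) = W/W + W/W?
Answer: 262/435 ≈ 0.60230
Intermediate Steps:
h = 6 (h = 6 + 0 = 6)
o = 0 (o = sqrt((-2 - 2) + 4) = sqrt(-4 + 4) = sqrt(0) = 0)
g(r, M) = M (g(r, M) = M - 1*0 = M + 0 = M)
y(W) = 2 (y(W) = 1 + 1 = 2)
(-275 + g(h, 13))/(-437 + y(14)) = (-275 + 13)/(-437 + 2) = -262/(-435) = -262*(-1/435) = 262/435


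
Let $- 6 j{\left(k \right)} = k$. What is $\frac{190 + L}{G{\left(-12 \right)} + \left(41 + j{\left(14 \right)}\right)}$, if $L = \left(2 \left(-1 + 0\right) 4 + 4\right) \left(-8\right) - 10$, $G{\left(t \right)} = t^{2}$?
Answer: $\frac{159}{137} \approx 1.1606$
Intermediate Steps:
$j{\left(k \right)} = - \frac{k}{6}$
$L = 22$ ($L = \left(2 \left(\left(-1\right) 4\right) + 4\right) \left(-8\right) - 10 = \left(2 \left(-4\right) + 4\right) \left(-8\right) - 10 = \left(-8 + 4\right) \left(-8\right) - 10 = \left(-4\right) \left(-8\right) - 10 = 32 - 10 = 22$)
$\frac{190 + L}{G{\left(-12 \right)} + \left(41 + j{\left(14 \right)}\right)} = \frac{190 + 22}{\left(-12\right)^{2} + \left(41 - \frac{7}{3}\right)} = \frac{212}{144 + \left(41 - \frac{7}{3}\right)} = \frac{212}{144 + \frac{116}{3}} = \frac{212}{\frac{548}{3}} = 212 \cdot \frac{3}{548} = \frac{159}{137}$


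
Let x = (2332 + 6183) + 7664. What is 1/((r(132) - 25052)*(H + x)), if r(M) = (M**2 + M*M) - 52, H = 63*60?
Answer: 1/194480496 ≈ 5.1419e-9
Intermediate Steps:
H = 3780
r(M) = -52 + 2*M**2 (r(M) = (M**2 + M**2) - 52 = 2*M**2 - 52 = -52 + 2*M**2)
x = 16179 (x = 8515 + 7664 = 16179)
1/((r(132) - 25052)*(H + x)) = 1/(((-52 + 2*132**2) - 25052)*(3780 + 16179)) = 1/(((-52 + 2*17424) - 25052)*19959) = 1/(((-52 + 34848) - 25052)*19959) = 1/((34796 - 25052)*19959) = 1/(9744*19959) = 1/194480496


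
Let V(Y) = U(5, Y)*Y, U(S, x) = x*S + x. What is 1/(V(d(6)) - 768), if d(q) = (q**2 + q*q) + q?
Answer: 1/35736 ≈ 2.7983e-5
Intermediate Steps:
d(q) = q + 2*q**2 (d(q) = (q**2 + q**2) + q = 2*q**2 + q = q + 2*q**2)
U(S, x) = x + S*x (U(S, x) = S*x + x = x + S*x)
V(Y) = 6*Y**2 (V(Y) = (Y*(1 + 5))*Y = (Y*6)*Y = (6*Y)*Y = 6*Y**2)
1/(V(d(6)) - 768) = 1/(6*(6*(1 + 2*6))**2 - 768) = 1/(6*(6*(1 + 12))**2 - 768) = 1/(6*(6*13)**2 - 768) = 1/(6*78**2 - 768) = 1/(6*6084 - 768) = 1/(36504 - 768) = 1/35736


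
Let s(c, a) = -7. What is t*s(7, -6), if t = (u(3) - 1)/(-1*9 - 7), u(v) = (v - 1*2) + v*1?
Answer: 21/16 ≈ 1.3125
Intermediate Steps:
u(v) = -2 + 2*v (u(v) = (v - 2) + v = (-2 + v) + v = -2 + 2*v)
t = -3/16 (t = ((-2 + 2*3) - 1)/(-1*9 - 7) = ((-2 + 6) - 1)/(-9 - 7) = (4 - 1)/(-16) = 3*(-1/16) = -3/16 ≈ -0.18750)
t*s(7, -6) = -3/16*(-7) = 21/16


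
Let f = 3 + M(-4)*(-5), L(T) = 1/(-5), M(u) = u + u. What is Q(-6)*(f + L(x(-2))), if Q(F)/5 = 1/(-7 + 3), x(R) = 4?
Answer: -107/2 ≈ -53.500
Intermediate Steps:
M(u) = 2*u
L(T) = -⅕
f = 43 (f = 3 + (2*(-4))*(-5) = 3 - 8*(-5) = 3 + 40 = 43)
Q(F) = -5/4 (Q(F) = 5/(-7 + 3) = 5/(-4) = 5*(-¼) = -5/4)
Q(-6)*(f + L(x(-2))) = -5*(43 - ⅕)/4 = -5/4*214/5 = -107/2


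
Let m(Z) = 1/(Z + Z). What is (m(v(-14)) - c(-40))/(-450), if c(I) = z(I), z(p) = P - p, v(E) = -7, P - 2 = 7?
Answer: 229/2100 ≈ 0.10905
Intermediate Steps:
P = 9 (P = 2 + 7 = 9)
m(Z) = 1/(2*Z)
z(p) = 9 - p
c(I) = 9 - I
(m(v(-14)) - c(-40))/(-450) = ((½)/(-7) - (9 - 1*(-40)))/(-450) = ((½)*(-⅐) - (9 + 40))*(-1/450) = (-1/14 - 1*49)*(-1/450) = (-1/14 - 49)*(-1/450) = -687/14*(-1/450) = 229/2100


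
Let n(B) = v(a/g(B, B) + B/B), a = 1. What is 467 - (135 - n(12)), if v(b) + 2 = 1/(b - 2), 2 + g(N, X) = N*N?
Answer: 46388/141 ≈ 328.99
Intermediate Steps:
g(N, X) = -2 + N² (g(N, X) = -2 + N*N = -2 + N²)
v(b) = -2 + 1/(-2 + b) (v(b) = -2 + 1/(b - 2) = -2 + 1/(-2 + b))
n(B) = (3 - 2/(-2 + B²))/(-1 + 1/(-2 + B²)) (n(B) = (5 - 2*(1/(-2 + B²) + B/B))/(-2 + (1/(-2 + B²) + B/B)) = (5 - 2*(1/(-2 + B²) + 1))/(-2 + (1/(-2 + B²) + 1)) = (5 - 2*(1 + 1/(-2 + B²)))/(-2 + (1 + 1/(-2 + B²))) = (5 + (-2 - 2/(-2 + B²)))/(-1 + 1/(-2 + B²)) = (3 - 2/(-2 + B²))/(-1 + 1/(-2 + B²)))
467 - (135 - n(12)) = 467 - (135 - (8 - 3*12²)/(-3 + 12²)) = 467 - (135 - (8 - 3*144)/(-3 + 144)) = 467 - (135 - (8 - 432)/141) = 467 - (135 - (-424)/141) = 467 - (135 - 1*(-424/141)) = 467 - (135 + 424/141) = 467 - 1*19459/141 = 467 - 19459/141 = 46388/141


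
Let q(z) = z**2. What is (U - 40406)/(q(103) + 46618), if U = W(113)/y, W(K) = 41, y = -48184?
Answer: -1946922745/2757425768 ≈ -0.70607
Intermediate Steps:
U = -41/48184 (U = 41/(-48184) = 41*(-1/48184) = -41/48184 ≈ -0.00085090)
(U - 40406)/(q(103) + 46618) = (-41/48184 - 40406)/(103**2 + 46618) = -1946922745/(48184*(10609 + 46618)) = -1946922745/48184/57227 = -1946922745/48184*1/57227 = -1946922745/2757425768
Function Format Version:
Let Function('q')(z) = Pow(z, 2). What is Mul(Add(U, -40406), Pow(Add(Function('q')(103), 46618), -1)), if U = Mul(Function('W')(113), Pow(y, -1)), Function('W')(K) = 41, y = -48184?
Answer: Rational(-1946922745, 2757425768) ≈ -0.70607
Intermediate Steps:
U = Rational(-41, 48184) (U = Mul(41, Pow(-48184, -1)) = Mul(41, Rational(-1, 48184)) = Rational(-41, 48184) ≈ -0.00085090)
Mul(Add(U, -40406), Pow(Add(Function('q')(103), 46618), -1)) = Mul(Add(Rational(-41, 48184), -40406), Pow(Add(Pow(103, 2), 46618), -1)) = Mul(Rational(-1946922745, 48184), Pow(Add(10609, 46618), -1)) = Mul(Rational(-1946922745, 48184), Pow(57227, -1)) = Mul(Rational(-1946922745, 48184), Rational(1, 57227)) = Rational(-1946922745, 2757425768)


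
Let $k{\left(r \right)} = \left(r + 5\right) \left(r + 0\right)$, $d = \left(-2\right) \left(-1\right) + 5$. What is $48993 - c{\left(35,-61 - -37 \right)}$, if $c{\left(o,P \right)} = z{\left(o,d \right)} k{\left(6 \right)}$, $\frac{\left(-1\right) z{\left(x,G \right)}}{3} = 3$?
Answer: $49587$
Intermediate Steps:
$d = 7$ ($d = 2 + 5 = 7$)
$z{\left(x,G \right)} = -9$ ($z{\left(x,G \right)} = \left(-3\right) 3 = -9$)
$k{\left(r \right)} = r \left(5 + r\right)$ ($k{\left(r \right)} = \left(5 + r\right) r = r \left(5 + r\right)$)
$c{\left(o,P \right)} = -594$ ($c{\left(o,P \right)} = - 9 \cdot 6 \left(5 + 6\right) = - 9 \cdot 6 \cdot 11 = \left(-9\right) 66 = -594$)
$48993 - c{\left(35,-61 - -37 \right)} = 48993 - -594 = 48993 + 594 = 49587$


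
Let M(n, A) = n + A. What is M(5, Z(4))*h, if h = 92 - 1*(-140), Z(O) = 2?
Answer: 1624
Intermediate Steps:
M(n, A) = A + n
h = 232 (h = 92 + 140 = 232)
M(5, Z(4))*h = (2 + 5)*232 = 7*232 = 1624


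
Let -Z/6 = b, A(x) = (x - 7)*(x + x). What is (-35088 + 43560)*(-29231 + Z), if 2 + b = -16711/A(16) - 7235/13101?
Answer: -2136037737671/8734 ≈ -2.4457e+8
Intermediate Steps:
A(x) = 2*x*(-7 + x) (A(x) = (-7 + x)*(2*x) = 2*x*(-7 + x))
b = -76186889/1257696 (b = -2 + (-16711*1/(32*(-7 + 16)) - 7235/13101) = -2 + (-16711/(2*16*9) - 7235*1/13101) = -2 + (-16711/288 - 7235/13101) = -2 - 73671497/1257696 = -76186889/1257696 ≈ -60.577)
Z = 76186889/209616 (Z = -6*(-76186889/1257696) = 76186889/209616 ≈ 363.46)
(-35088 + 43560)*(-29231 + Z) = (-35088 + 43560)*(-29231 + 76186889/209616) = 8472*(-6051098407/209616) = -2136037737671/8734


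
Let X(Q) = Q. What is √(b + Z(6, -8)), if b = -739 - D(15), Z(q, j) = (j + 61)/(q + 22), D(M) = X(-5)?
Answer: I*√143493/14 ≈ 27.057*I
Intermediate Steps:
D(M) = -5
Z(q, j) = (61 + j)/(22 + q)
b = -734 (b = -739 - 1*(-5) = -739 + 5 = -734)
√(b + Z(6, -8)) = √(-734 + (61 - 8)/(22 + 6)) = √(-734 + 53/28) = √(-20499/28) = I*√143493/14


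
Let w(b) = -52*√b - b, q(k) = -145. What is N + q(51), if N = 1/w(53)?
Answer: -384394/2651 - 52*√53/140503 ≈ -145.00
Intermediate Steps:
w(b) = -b - 52*√b
N = 1/(-53 - 52*√53) (N = 1/(-1*53 - 52*√53) = 1/(-53 - 52*√53) ≈ -0.0023171)
N + q(51) = (1/2651 - 52*√53/140503) - 145 = -384394/2651 - 52*√53/140503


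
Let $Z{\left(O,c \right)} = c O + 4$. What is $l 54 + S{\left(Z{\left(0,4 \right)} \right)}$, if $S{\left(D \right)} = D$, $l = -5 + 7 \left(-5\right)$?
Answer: $-2156$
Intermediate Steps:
$Z{\left(O,c \right)} = 4 + O c$ ($Z{\left(O,c \right)} = O c + 4 = 4 + O c$)
$l = -40$ ($l = -5 - 35 = -40$)
$l 54 + S{\left(Z{\left(0,4 \right)} \right)} = \left(-40\right) 54 + \left(4 + 0 \cdot 4\right) = -2160 + \left(4 + 0\right) = -2160 + 4 = -2156$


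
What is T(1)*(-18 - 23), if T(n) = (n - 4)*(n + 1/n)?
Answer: 246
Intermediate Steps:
T(n) = (-4 + n)*(n + 1/n)
T(1)*(-18 - 23) = (1 + 1**2 - 4*1 - 4/1)*(-18 - 23) = (1 + 1 - 4 - 4*1)*(-41) = (1 + 1 - 4 - 4)*(-41) = -6*(-41) = 246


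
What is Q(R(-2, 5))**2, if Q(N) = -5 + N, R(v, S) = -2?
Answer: 49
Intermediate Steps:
Q(R(-2, 5))**2 = (-5 - 2)**2 = (-7)**2 = 49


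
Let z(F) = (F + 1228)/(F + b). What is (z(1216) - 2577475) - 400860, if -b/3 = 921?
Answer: -354422053/119 ≈ -2.9783e+6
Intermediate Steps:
b = -2763 (b = -3*921 = -2763)
z(F) = (1228 + F)/(-2763 + F) (z(F) = (F + 1228)/(F - 2763) = (1228 + F)/(-2763 + F))
(z(1216) - 2577475) - 400860 = ((1228 + 1216)/(-2763 + 1216) - 2577475) - 400860 = (2444/(-1547) - 2577475) - 400860 = (-1/1547*2444 - 2577475) - 400860 = (-188/119 - 2577475) - 400860 = -306719713/119 - 400860 = -354422053/119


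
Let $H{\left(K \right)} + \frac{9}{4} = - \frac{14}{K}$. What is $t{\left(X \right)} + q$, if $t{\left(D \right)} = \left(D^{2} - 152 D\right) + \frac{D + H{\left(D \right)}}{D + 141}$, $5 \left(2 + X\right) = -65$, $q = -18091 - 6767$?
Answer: $- \frac{168989659}{7560} \approx -22353.0$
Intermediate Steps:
$q = -24858$
$X = -15$ ($X = -2 + \frac{1}{5} \left(-65\right) = -2 - 13 = -15$)
$H{\left(K \right)} = - \frac{9}{4} - \frac{14}{K}$
$t{\left(D \right)} = D^{2} - 152 D + \frac{- \frac{9}{4} + D - \frac{14}{D}}{141 + D}$ ($t{\left(D \right)} = \left(D^{2} - 152 D\right) + \frac{D - \left(\frac{9}{4} + \frac{14}{D}\right)}{D + 141} = \left(D^{2} - 152 D\right) + \frac{- \frac{9}{4} + D - \frac{14}{D}}{141 + D} = D^{2} - 152 D + \frac{- \frac{9}{4} + D - \frac{14}{D}}{141 + D}$)
$t{\left(X \right)} + q = \frac{-56 - - 15 \left(9 - 4 \left(-15\right)^{3} + 44 \left(-15\right)^{2} + 85724 \left(-15\right)\right)}{4 \left(-15\right) \left(141 - 15\right)} - 24858 = \frac{1}{4} \left(- \frac{1}{15}\right) \frac{1}{126} \left(-56 - - 15 \left(9 - -13500 + 44 \cdot 225 - 1285860\right)\right) - 24858 = \frac{1}{4} \left(- \frac{1}{15}\right) \frac{1}{126} \left(-56 - - 15 \left(9 + 13500 + 9900 - 1285860\right)\right) - 24858 = \frac{1}{4} \left(- \frac{1}{15}\right) \frac{1}{126} \left(-56 - \left(-15\right) \left(-1262451\right)\right) - 24858 = \frac{1}{4} \left(- \frac{1}{15}\right) \frac{1}{126} \left(-56 - 18936765\right) - 24858 = \frac{1}{4} \left(- \frac{1}{15}\right) \frac{1}{126} \left(-18936821\right) - 24858 = \frac{18936821}{7560} - 24858 = - \frac{168989659}{7560}$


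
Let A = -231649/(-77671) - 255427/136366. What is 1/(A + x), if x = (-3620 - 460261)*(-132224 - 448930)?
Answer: 962880326/259579343153422649271 ≈ 3.7094e-12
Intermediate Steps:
x = 269586298674 (x = -463881*(-581154) = 269586298674)
A = 1068161547/962880326 (A = -231649*(-1/77671) - 255427*1/136366 = 21059/7061 - 255427/136366 = 1068161547/962880326 ≈ 1.1093)
1/(A + x) = 1/(1068161547/962880326 + 269586298674) = 1/(259579343153422649271/962880326) = 962880326/259579343153422649271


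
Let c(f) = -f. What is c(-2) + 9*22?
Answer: 200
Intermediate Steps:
c(-2) + 9*22 = -1*(-2) + 9*22 = 2 + 198 = 200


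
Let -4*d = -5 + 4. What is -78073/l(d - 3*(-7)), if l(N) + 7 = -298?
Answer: 78073/305 ≈ 255.98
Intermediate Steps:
d = 1/4 (d = -(-5 + 4)/4 = -1/4*(-1) = 1/4 ≈ 0.25000)
l(N) = -305 (l(N) = -7 - 298 = -305)
-78073/l(d - 3*(-7)) = -78073/(-305) = -78073*(-1/305) = 78073/305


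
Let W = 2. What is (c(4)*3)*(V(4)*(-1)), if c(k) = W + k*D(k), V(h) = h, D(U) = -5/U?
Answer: 36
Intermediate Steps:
c(k) = -3 (c(k) = 2 + k*(-5/k) = 2 - 5 = -3)
(c(4)*3)*(V(4)*(-1)) = (-3*3)*(4*(-1)) = -9*(-4) = 36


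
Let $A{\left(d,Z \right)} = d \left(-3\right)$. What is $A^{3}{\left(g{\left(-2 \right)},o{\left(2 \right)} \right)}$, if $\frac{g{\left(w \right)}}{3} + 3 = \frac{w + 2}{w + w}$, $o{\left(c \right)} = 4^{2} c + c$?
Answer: $19683$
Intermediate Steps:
$o{\left(c \right)} = 17 c$ ($o{\left(c \right)} = 16 c + c = 17 c$)
$g{\left(w \right)} = -9 + \frac{3 \left(2 + w\right)}{2 w}$ ($g{\left(w \right)} = -9 + 3 \frac{w + 2}{w + w} = -9 + 3 \frac{2 + w}{2 w} = -9 + \frac{3 \left(2 + w\right)}{2 w}$)
$A{\left(d,Z \right)} = - 3 d$
$A^{3}{\left(g{\left(-2 \right)},o{\left(2 \right)} \right)} = \left(- 3 \left(- \frac{15}{2} + \frac{3}{-2}\right)\right)^{3} = \left(- 3 \left(- \frac{15}{2} + 3 \left(- \frac{1}{2}\right)\right)\right)^{3} = \left(- 3 \left(- \frac{15}{2} - \frac{3}{2}\right)\right)^{3} = \left(\left(-3\right) \left(-9\right)\right)^{3} = 27^{3} = 19683$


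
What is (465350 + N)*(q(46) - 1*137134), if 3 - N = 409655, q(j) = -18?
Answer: -7639092096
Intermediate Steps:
N = -409652 (N = 3 - 1*409655 = 3 - 409655 = -409652)
(465350 + N)*(q(46) - 1*137134) = (465350 - 409652)*(-18 - 1*137134) = 55698*(-18 - 137134) = 55698*(-137152) = -7639092096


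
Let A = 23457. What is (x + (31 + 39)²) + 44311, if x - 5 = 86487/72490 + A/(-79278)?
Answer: 23570227261498/478905185 ≈ 49217.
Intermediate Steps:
x = 2824202463/478905185 (x = 5 + (86487/72490 + 23457/(-79278)) = 5 + (86487*(1/72490) + 23457*(-1/79278)) = 5 + (86487/72490 - 7819/26426) = 5 + 429676538/478905185 = 2824202463/478905185 ≈ 5.8972)
(x + (31 + 39)²) + 44311 = (2824202463/478905185 + (31 + 39)²) + 44311 = (2824202463/478905185 + 70²) + 44311 = (2824202463/478905185 + 4900) + 44311 = 2349459608963/478905185 + 44311 = 23570227261498/478905185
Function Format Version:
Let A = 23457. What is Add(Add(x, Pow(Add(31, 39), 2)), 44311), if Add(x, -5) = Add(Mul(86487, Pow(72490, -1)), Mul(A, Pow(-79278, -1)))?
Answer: Rational(23570227261498, 478905185) ≈ 49217.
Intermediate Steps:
x = Rational(2824202463, 478905185) (x = Add(5, Add(Mul(86487, Pow(72490, -1)), Mul(23457, Pow(-79278, -1)))) = Add(5, Add(Mul(86487, Rational(1, 72490)), Mul(23457, Rational(-1, 79278)))) = Add(5, Add(Rational(86487, 72490), Rational(-7819, 26426))) = Add(5, Rational(429676538, 478905185)) = Rational(2824202463, 478905185) ≈ 5.8972)
Add(Add(x, Pow(Add(31, 39), 2)), 44311) = Add(Add(Rational(2824202463, 478905185), Pow(Add(31, 39), 2)), 44311) = Add(Add(Rational(2824202463, 478905185), Pow(70, 2)), 44311) = Add(Add(Rational(2824202463, 478905185), 4900), 44311) = Add(Rational(2349459608963, 478905185), 44311) = Rational(23570227261498, 478905185)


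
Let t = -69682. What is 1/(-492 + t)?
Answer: -1/70174 ≈ -1.4250e-5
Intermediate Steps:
1/(-492 + t) = 1/(-492 - 69682) = 1/(-70174) = -1/70174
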